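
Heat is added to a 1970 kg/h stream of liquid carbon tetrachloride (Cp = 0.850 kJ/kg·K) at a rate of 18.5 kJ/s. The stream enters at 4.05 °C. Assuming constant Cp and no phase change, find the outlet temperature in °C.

T_out = 43.8 °C

Q = 18.5 kJ/s = 66600 kJ/h
ΔT = Q/(ṁ·Cp) = 66600/(1970×0.850) = 39.773 K
T_out = 4.05 + 39.773 = 43.823 °C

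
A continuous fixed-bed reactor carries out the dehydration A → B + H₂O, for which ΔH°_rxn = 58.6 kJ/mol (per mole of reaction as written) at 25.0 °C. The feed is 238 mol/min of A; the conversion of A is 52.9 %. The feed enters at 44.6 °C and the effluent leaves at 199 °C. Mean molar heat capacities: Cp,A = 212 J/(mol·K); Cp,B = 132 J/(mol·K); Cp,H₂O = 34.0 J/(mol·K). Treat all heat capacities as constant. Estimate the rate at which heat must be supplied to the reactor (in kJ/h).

Q_in = 850000 kJ/h

Extent of reaction ξ = 0.529 × 238 = 125.9 mol/min
Reaction term: ξ·ΔH°_rxn = 125.9 × 58.6 = 7377.9 kJ/min
Sensible, feed 44.6→25 °C: -988.94 kJ/min
Outlet flows (mol/min): A 112.1, B 125.9, H₂O 125.9
Sensible, products 25→199 °C: 7771.6 kJ/min
Q = ΔH = 14161 kJ/min = 236.01 kW
Heat supplied = 849630 kJ/h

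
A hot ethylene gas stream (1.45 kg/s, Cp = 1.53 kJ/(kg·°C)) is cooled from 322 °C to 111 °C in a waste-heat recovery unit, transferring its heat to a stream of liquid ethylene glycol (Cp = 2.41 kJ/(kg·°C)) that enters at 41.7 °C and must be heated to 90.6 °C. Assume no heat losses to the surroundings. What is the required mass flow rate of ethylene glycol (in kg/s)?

ṁ_c = 3.97 kg/s

Heat released by hot stream: Q = 1.45 × 1.53 × (322 − 111) = 468.1 kJ/s
Energy balance on cold side (adiabatic exchanger): Q = ṁ_c·Cp_c·(T_c,out − T_c,in)
ṁ_c = 468.1 / [2.41 × (90.6 − 41.7)] = 3.9721 kg/s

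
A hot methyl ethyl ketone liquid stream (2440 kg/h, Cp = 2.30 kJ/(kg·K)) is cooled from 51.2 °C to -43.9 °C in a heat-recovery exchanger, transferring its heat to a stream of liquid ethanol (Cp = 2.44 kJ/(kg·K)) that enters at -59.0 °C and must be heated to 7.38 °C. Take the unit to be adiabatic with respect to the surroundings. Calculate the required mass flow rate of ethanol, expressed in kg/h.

ṁ_c = 3300 kg/h

Heat released by hot stream: Q = 2440 × 2.30 × (51.2 − -43.9) = 533700 kJ/h
Energy balance on cold side (adiabatic exchanger): Q = ṁ_c·Cp_c·(T_c,out − T_c,in)
ṁ_c = 533700 / [2.44 × (7.38 − -59.0)] = 3295.1 kg/h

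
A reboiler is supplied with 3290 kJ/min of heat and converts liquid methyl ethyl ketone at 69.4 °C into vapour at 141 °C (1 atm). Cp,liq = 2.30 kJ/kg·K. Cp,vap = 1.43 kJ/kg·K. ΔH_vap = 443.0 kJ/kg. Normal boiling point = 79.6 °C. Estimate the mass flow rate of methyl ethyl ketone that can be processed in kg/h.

Δh = 2.30×(79.6−69.4) + 443.0 + 1.43×(141−79.6) = 554.26 kJ/kg
Q = 3290 kJ/min = 54.833 kJ/s = 197400 kJ/h
ṁ = Q/Δh = 197400 / 554.26 = 356.15 kg/h

ṁ = 356 kg/h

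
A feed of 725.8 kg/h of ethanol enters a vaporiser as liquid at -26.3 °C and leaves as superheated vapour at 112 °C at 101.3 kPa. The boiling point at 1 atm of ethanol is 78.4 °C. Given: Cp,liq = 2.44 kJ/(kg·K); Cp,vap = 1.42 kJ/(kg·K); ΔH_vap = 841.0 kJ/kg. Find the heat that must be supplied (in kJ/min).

Q = 13800 kJ/min

liquid -26.3→78.4 °C: 255.47 kJ/kg
vaporisation at 78.4 °C: 841 kJ/kg
vapour 78.4→112 °C: 47.712 kJ/kg
Δh = 255.47 + 841 + 47.712 = 1144.2 kJ/kg
Q = ṁ·Δh = 725.8 kg/h × 1144.2 kJ/kg = 830450 kJ/h
|Q| = 230.68 kW = 13841 kJ/min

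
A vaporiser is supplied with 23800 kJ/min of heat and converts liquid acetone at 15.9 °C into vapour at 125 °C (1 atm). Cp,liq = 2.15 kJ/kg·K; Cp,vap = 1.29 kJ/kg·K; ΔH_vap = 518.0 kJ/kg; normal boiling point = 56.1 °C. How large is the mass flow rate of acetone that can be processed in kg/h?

ṁ = 2060 kg/h

Δh = 2.15×(56.1−15.9) + 518.0 + 1.29×(125−56.1) = 693.31 kJ/kg
Q = 23800 kJ/min = 396.67 kJ/s = 1.428e+06 kJ/h
ṁ = Q/Δh = 1.428e+06 / 693.31 = 2059.7 kg/h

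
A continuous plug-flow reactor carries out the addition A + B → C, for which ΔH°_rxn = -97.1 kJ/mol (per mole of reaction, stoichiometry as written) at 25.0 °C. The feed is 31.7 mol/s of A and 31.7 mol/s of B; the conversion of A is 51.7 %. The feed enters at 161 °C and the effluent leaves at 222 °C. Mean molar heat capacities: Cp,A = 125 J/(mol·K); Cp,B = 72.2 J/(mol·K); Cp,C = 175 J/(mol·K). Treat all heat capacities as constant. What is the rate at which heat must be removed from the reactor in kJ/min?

Extent of reaction ξ = 0.517 × 31.7 = 16.389 mol/s
Reaction term: ξ·ΔH°_rxn = 16.389 × -97.1 = -1591.4 kJ/s
Sensible, feed 161→25 °C: -850.17 kJ/s
Outlet flows (mol/s): A 15.311, B 15.311, C 16.389
Sensible, products 25→222 °C: 1159.8 kJ/s
Q = ΔH = -1281.7 kJ/s = -1281.7 kW
Heat removed = 76903 kJ/min

Q_out = 76900 kJ/min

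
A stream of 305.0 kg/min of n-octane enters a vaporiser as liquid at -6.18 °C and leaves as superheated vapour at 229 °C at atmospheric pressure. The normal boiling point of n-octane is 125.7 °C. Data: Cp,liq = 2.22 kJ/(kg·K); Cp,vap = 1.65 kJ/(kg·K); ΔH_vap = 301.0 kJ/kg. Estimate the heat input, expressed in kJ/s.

Q = 3880 kJ/s

liquid -6.18→125.7 °C: 292.77 kJ/kg
vaporisation at 125.7 °C: 301 kJ/kg
vapour 125.7→229 °C: 170.44 kJ/kg
Δh = 292.77 + 301 + 170.44 = 764.22 kJ/kg
Q = ṁ·Δh = 305.0 kg/min × 764.22 kJ/kg = 233090 kJ/min
|Q| = 3884.8 kW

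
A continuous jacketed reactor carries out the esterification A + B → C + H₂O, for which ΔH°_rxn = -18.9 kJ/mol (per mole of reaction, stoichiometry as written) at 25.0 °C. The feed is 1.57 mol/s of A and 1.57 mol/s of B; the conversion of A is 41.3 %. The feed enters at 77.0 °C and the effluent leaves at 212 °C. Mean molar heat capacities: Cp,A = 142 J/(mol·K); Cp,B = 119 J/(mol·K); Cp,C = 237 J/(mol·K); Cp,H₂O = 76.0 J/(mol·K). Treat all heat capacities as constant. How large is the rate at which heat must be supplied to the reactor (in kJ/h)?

Q_in = 178000 kJ/h

Extent of reaction ξ = 0.413 × 1.57 = 0.64841 mol/s
Reaction term: ξ·ΔH°_rxn = 0.64841 × -18.9 = -12.255 kJ/s
Sensible, feed 77.0→25 °C: -21.308 kJ/s
Outlet flows (mol/s): A 0.92159, B 0.92159, C 0.64841, H₂O 0.64841
Sensible, products 25→212 °C: 82.932 kJ/s
Q = ΔH = 49.369 kJ/s = 49.369 kW
Heat supplied = 177730 kJ/h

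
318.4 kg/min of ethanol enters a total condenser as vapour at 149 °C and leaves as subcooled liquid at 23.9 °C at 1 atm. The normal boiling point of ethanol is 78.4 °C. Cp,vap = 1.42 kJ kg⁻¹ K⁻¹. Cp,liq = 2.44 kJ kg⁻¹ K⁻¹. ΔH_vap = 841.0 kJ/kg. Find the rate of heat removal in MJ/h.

Q_c = 20500 MJ/h

vapour 149→78.4 °C: -100.25 kJ/kg
condensation at 78.4 °C: -841 kJ/kg
liquid 78.4→23.9 °C: -132.98 kJ/kg
Δh = -100.25 + -841 + -132.98 = -1074.2 kJ/kg
Q = ṁ·Δh = 318.4 kg/min × -1074.2 kJ/kg = -342040 kJ/min
|Q| = 5700.6 kW = 20522 MJ/h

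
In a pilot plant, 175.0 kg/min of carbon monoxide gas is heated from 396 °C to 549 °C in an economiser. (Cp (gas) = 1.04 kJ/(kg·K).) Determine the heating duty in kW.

Q = ṁ·Cp·ΔT = 175.0 × 1.04 × (549 − 396) = 27846 kJ/min
Converting: 27846 / 60 s = 464.1 kW

Q = 464 kW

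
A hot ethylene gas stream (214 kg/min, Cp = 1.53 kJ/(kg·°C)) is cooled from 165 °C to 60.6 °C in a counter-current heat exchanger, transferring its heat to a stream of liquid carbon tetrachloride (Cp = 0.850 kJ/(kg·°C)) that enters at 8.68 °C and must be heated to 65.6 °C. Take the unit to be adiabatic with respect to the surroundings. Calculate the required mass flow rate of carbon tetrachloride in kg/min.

ṁ_c = 707 kg/min

Heat released by hot stream: Q = 214 × 1.53 × (165 − 60.6) = 34183 kJ/min
Energy balance on cold side (adiabatic exchanger): Q = ṁ_c·Cp_c·(T_c,out − T_c,in)
ṁ_c = 34183 / [0.850 × (65.6 − 8.68)] = 706.52 kg/min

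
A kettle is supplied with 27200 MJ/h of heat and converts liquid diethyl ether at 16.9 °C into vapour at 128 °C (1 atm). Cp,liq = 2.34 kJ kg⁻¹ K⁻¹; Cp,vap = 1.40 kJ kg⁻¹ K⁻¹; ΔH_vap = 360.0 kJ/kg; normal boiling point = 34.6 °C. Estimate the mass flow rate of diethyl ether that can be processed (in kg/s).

ṁ = 14.2 kg/s

Δh = 2.34×(34.6−16.9) + 360.0 + 1.40×(128−34.6) = 532.18 kJ/kg
Q = 27200 MJ/h = 7555.6 kJ/s = 7555.6 kJ/s
ṁ = Q/Δh = 7555.6 / 532.18 = 14.197 kg/s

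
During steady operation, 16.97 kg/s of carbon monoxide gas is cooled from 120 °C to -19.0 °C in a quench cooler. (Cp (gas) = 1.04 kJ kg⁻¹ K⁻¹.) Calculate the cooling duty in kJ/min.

Q_c = 147000 kJ/min

Q = ṁ·Cp·ΔT = 16.97 × 1.04 × (-19.0 − 120) = -2453.2 kJ/s
Cooling duty = 147190 kJ/min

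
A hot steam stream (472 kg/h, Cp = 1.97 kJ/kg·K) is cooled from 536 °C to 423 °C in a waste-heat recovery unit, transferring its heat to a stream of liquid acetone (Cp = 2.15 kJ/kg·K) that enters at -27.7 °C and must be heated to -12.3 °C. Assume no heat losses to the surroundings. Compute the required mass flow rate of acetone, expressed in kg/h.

Heat released by hot stream: Q = 472 × 1.97 × (536 − 423) = 105070 kJ/h
Energy balance on cold side (adiabatic exchanger): Q = ṁ_c·Cp_c·(T_c,out − T_c,in)
ṁ_c = 105070 / [2.15 × (-12.3 − -27.7)] = 3173.4 kg/h

ṁ_c = 3170 kg/h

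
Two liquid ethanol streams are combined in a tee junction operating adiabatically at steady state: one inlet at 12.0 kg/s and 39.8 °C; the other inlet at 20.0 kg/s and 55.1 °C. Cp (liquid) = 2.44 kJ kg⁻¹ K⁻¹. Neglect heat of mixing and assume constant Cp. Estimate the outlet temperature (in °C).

No heat crosses the boundary, so H_out = H_in.
T_out = Σ ṁᵢCp,ᵢTᵢ / Σ ṁᵢCp,ᵢ
      = 3854.2 / 78.08 = 49.363 °C

T_out = 49.4 °C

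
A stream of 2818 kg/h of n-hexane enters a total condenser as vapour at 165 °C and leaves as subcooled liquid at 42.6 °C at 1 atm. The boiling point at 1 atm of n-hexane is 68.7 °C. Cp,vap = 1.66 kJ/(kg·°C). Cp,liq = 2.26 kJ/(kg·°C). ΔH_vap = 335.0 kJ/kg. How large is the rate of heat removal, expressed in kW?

vapour 165→68.7 °C: -159.86 kJ/kg
condensation at 68.7 °C: -335 kJ/kg
liquid 68.7→42.6 °C: -58.986 kJ/kg
Δh = -159.86 + -335 + -58.986 = -553.84 kJ/kg
Q = ṁ·Δh = 2818 kg/h × -553.84 kJ/kg = -1.5607e+06 kJ/h
|Q| = 433.54 kW

Q_c = 434 kW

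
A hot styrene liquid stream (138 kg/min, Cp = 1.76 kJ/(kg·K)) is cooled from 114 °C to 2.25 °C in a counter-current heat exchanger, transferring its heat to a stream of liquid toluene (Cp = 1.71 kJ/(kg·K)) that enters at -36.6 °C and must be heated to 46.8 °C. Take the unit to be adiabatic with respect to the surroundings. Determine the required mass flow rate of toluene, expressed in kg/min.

ṁ_c = 190 kg/min

Heat released by hot stream: Q = 138 × 1.76 × (114 − 2.25) = 27142 kJ/min
Energy balance on cold side (adiabatic exchanger): Q = ṁ_c·Cp_c·(T_c,out − T_c,in)
ṁ_c = 27142 / [1.71 × (46.8 − -36.6)] = 190.32 kg/min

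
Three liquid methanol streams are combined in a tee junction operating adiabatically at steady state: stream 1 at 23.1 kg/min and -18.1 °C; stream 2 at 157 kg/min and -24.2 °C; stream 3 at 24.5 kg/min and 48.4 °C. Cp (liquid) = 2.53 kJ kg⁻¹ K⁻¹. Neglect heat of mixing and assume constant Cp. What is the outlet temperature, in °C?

Adiabatic, steady state ⇒ Σ ṁᵢCp,ᵢ(T_out − Tᵢ) = 0
T_out = Σ ṁᵢCp,ᵢTᵢ / Σ ṁᵢCp,ᵢ
      = -7670.2 / 517.64 = -14.818 °C

T_out = -14.8 °C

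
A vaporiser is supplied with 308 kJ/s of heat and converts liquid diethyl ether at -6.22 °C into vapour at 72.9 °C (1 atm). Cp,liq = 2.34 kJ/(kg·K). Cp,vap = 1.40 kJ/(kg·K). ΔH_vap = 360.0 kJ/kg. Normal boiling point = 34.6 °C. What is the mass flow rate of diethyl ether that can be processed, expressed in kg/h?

Δh = 2.34×(34.6−-6.22) + 360.0 + 1.40×(72.9−34.6) = 509.14 kJ/kg
Q = 308 kJ/s = 308 kJ/s = 1.1088e+06 kJ/h
ṁ = Q/Δh = 1.1088e+06 / 509.14 = 2177.8 kg/h

ṁ = 2180 kg/h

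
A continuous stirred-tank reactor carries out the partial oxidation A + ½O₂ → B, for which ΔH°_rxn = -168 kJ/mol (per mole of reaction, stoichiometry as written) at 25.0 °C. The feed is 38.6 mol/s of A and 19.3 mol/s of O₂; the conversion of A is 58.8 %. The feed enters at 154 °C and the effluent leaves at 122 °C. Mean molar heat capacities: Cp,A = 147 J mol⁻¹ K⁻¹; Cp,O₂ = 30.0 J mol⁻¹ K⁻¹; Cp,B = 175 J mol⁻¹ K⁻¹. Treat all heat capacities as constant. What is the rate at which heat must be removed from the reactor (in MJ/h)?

Extent of reaction ξ = 0.588 × 38.6 = 22.697 mol/s
Reaction term: ξ·ΔH°_rxn = 22.697 × -168 = -3813.1 kJ/s
Sensible, feed 154→25 °C: -806.66 kJ/s
Outlet flows (mol/s): A 15.903, O₂ 7.9516, B 22.697
Sensible, products 25→122 °C: 635.18 kJ/s
Q = ΔH = -3984.5 kJ/s = -3984.5 kW
Heat removed = 14344 MJ/h

Q_out = 14300 MJ/h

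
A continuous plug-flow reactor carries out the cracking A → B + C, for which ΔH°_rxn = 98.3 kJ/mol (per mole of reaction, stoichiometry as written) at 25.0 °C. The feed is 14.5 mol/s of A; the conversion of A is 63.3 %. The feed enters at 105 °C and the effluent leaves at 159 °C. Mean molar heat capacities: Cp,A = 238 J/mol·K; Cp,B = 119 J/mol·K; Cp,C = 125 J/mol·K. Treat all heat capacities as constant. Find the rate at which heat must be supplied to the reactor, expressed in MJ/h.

Extent of reaction ξ = 0.633 × 14.5 = 9.1785 mol/s
Reaction term: ξ·ΔH°_rxn = 9.1785 × 98.3 = 902.25 kJ/s
Sensible, feed 105→25 °C: -276.08 kJ/s
Outlet flows (mol/s): A 5.3215, B 9.1785, C 9.1785
Sensible, products 25→159 °C: 469.81 kJ/s
Q = ΔH = 1096 kJ/s = 1096 kW
Heat supplied = 3945.5 MJ/h

Q_in = 3950 MJ/h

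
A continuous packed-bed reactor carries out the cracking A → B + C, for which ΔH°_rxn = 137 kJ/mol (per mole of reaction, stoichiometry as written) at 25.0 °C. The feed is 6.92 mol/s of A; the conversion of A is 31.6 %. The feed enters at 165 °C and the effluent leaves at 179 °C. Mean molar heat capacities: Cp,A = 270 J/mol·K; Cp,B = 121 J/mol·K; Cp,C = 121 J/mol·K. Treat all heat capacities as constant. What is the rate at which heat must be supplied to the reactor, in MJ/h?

Extent of reaction ξ = 0.316 × 6.92 = 2.1867 mol/s
Reaction term: ξ·ΔH°_rxn = 2.1867 × 137 = 299.58 kJ/s
Sensible, feed 165→25 °C: -261.58 kJ/s
Outlet flows (mol/s): A 4.7333, B 2.1867, C 2.1867
Sensible, products 25→179 °C: 278.3 kJ/s
Q = ΔH = 316.31 kJ/s = 316.31 kW
Heat supplied = 1138.7 MJ/h

Q_in = 1140 MJ/h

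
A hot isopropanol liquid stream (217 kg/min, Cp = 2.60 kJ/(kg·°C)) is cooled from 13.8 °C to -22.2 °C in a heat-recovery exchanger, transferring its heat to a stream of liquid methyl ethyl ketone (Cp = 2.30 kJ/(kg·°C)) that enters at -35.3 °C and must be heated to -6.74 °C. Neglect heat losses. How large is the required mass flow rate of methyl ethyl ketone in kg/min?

Heat released by hot stream: Q = 217 × 2.60 × (13.8 − -22.2) = 20311 kJ/min
Energy balance on cold side (adiabatic exchanger): Q = ṁ_c·Cp_c·(T_c,out − T_c,in)
ṁ_c = 20311 / [2.30 × (-6.74 − -35.3)] = 309.21 kg/min

ṁ_c = 309 kg/min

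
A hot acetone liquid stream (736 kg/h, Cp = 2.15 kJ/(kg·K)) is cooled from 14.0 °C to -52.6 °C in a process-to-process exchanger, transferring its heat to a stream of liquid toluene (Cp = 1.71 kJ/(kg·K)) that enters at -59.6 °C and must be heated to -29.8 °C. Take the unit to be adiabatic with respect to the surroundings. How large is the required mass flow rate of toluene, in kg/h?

Heat released by hot stream: Q = 736 × 2.15 × (14.0 − -52.6) = 105390 kJ/h
Energy balance on cold side (adiabatic exchanger): Q = ṁ_c·Cp_c·(T_c,out − T_c,in)
ṁ_c = 105390 / [1.71 × (-29.8 − -59.6)] = 2068.1 kg/h

ṁ_c = 2070 kg/h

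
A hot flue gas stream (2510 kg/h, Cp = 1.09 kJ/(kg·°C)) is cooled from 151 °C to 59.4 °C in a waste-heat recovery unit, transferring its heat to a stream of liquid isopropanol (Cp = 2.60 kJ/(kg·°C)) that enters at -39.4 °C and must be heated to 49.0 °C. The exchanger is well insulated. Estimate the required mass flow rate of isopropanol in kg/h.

ṁ_c = 1090 kg/h

Heat released by hot stream: Q = 2510 × 1.09 × (151 − 59.4) = 250610 kJ/h
Energy balance on cold side (adiabatic exchanger): Q = ṁ_c·Cp_c·(T_c,out − T_c,in)
ṁ_c = 250610 / [2.60 × (49.0 − -39.4)] = 1090.4 kg/h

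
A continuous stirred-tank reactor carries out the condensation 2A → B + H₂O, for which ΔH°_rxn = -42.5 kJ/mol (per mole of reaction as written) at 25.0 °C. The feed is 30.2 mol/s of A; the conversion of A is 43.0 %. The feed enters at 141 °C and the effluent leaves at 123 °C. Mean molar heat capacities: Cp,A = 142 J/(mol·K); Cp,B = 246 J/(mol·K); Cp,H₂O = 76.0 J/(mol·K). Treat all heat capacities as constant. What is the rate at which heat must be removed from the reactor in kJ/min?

Q_out = 19700 kJ/min

Extent of reaction ξ = 0.430 × 30.2 / 2 = 6.493 mol/s
Reaction term: ξ·ΔH°_rxn = 6.493 × -42.5 = -275.95 kJ/s
Sensible, feed 141→25 °C: -497.45 kJ/s
Outlet flows (mol/s): A 17.214, B 6.493, H₂O 6.493
Sensible, products 25→123 °C: 444.44 kJ/s
Q = ΔH = -328.96 kJ/s = -328.96 kW
Heat removed = 19738 kJ/min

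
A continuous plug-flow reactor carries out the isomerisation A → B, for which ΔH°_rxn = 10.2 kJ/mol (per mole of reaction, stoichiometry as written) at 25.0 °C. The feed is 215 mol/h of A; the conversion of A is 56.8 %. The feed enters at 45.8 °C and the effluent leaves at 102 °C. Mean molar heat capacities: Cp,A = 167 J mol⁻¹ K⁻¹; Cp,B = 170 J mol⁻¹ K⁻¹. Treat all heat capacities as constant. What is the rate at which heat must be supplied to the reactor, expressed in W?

Q_in = 914 W

Extent of reaction ξ = 0.568 × 215 = 122.12 mol/h
Reaction term: ξ·ΔH°_rxn = 122.12 × 10.2 = 1245.6 kJ/h
Sensible, feed 45.8→25 °C: -746.82 kJ/h
Outlet flows (mol/h): A 92.88, B 122.12
Sensible, products 25→102 °C: 2792.9 kJ/h
Q = ΔH = 3291.7 kJ/h = 0.91436 kW
Heat supplied = 914.36 W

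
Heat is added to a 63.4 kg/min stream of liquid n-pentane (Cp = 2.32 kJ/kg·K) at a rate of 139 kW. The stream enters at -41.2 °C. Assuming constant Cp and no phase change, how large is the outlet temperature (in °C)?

Q = 139 kW = 8340 kJ/min
ΔT = Q/(ṁ·Cp) = 8340/(63.4×2.32) = 56.701 K
T_out = -41.2 + 56.701 = 15.501 °C

T_out = 15.5 °C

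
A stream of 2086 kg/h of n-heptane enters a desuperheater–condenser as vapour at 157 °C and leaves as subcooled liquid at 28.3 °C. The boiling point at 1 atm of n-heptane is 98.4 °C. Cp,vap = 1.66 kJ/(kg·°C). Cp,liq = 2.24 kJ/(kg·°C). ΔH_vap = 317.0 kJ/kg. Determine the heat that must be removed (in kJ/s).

vapour 157→98.4 °C: -97.276 kJ/kg
condensation at 98.4 °C: -317 kJ/kg
liquid 98.4→28.3 °C: -157.02 kJ/kg
Δh = -97.276 + -317 + -157.02 = -571.3 kJ/kg
Q = ṁ·Δh = 2086 kg/h × -571.3 kJ/kg = -1.1917e+06 kJ/h
|Q| = 331.04 kW

Q_c = 331 kJ/s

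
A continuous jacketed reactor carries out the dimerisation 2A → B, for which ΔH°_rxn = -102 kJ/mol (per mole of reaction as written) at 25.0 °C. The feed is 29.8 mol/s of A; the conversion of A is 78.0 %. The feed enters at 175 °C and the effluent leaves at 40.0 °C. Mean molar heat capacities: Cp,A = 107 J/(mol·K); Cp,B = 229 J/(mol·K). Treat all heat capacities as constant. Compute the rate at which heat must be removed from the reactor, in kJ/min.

Extent of reaction ξ = 0.780 × 29.8 / 2 = 11.622 mol/s
Reaction term: ξ·ΔH°_rxn = 11.622 × -102 = -1185.4 kJ/s
Sensible, feed 175→25 °C: -478.29 kJ/s
Outlet flows (mol/s): A 6.556, B 11.622
Sensible, products 25→40.0 °C: 50.444 kJ/s
Q = ΔH = -1613.3 kJ/s = -1613.3 kW
Heat removed = 96797 kJ/min

Q_out = 96800 kJ/min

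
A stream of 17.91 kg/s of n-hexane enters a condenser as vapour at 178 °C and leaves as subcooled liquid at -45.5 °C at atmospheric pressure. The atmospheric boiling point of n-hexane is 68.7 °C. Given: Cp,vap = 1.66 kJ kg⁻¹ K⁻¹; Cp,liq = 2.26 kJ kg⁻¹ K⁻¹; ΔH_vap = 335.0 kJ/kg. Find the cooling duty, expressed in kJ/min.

vapour 178→68.7 °C: -181.44 kJ/kg
condensation at 68.7 °C: -335 kJ/kg
liquid 68.7→-45.5 °C: -258.09 kJ/kg
Δh = -181.44 + -335 + -258.09 = -774.53 kJ/kg
Q = ṁ·Δh = 17.91 kg/s × -774.53 kJ/kg = -13872 kJ/s
|Q| = 13872 kW = 832310 kJ/min

Q_c = 832000 kJ/min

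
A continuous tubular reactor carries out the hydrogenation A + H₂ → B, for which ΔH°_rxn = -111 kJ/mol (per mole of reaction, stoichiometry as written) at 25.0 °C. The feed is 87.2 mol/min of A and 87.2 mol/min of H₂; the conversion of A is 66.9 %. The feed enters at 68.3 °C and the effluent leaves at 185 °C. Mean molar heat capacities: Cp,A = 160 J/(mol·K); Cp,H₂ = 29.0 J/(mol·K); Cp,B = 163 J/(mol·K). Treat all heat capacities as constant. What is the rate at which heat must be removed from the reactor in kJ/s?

Extent of reaction ξ = 0.669 × 87.2 = 58.337 mol/min
Reaction term: ξ·ΔH°_rxn = 58.337 × -111 = -6475.4 kJ/min
Sensible, feed 68.3→25 °C: -713.62 kJ/min
Outlet flows (mol/min): A 28.863, H₂ 28.863, B 58.337
Sensible, products 25→185 °C: 2394.2 kJ/min
Q = ΔH = -4794.8 kJ/min = -79.913 kW
Heat removed = 79.913 kJ/s

Q_out = 79.9 kJ/s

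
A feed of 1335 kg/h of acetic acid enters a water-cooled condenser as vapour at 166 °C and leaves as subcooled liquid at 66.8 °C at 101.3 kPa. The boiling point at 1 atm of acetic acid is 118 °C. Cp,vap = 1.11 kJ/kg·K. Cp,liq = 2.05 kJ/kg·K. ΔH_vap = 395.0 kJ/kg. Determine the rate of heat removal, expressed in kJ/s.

Q_c = 205 kJ/s

vapour 166→118 °C: -53.28 kJ/kg
condensation at 118 °C: -395 kJ/kg
liquid 118→66.8 °C: -104.96 kJ/kg
Δh = -53.28 + -395 + -104.96 = -553.24 kJ/kg
Q = ṁ·Δh = 1335 kg/h × -553.24 kJ/kg = -738580 kJ/h
|Q| = 205.16 kW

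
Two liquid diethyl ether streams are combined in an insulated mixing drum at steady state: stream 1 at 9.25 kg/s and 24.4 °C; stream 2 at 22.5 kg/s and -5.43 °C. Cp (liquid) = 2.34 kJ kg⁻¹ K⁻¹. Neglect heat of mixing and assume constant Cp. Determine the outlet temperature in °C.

T_out = 3.26 °C

No heat crosses the boundary, so H_out = H_in.
Σ ṁᵢCp,ᵢTᵢ = 9.25×2.34×24.4 + 22.5×2.34×-5.43 = 242.25
Σ ṁᵢCp,ᵢ = 9.25×2.34 + 22.5×2.34 = 74.295
T_out = 242.25 / 74.295 = 3.2606 °C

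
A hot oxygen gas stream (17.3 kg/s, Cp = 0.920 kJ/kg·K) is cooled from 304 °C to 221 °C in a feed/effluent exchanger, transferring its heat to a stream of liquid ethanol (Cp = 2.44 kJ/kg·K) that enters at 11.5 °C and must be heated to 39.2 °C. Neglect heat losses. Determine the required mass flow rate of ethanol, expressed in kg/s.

Heat released by hot stream: Q = 17.3 × 0.920 × (304 − 221) = 1321 kJ/s
Energy balance on cold side (adiabatic exchanger): Q = ṁ_c·Cp_c·(T_c,out − T_c,in)
ṁ_c = 1321 / [2.44 × (39.2 − 11.5)] = 19.545 kg/s

ṁ_c = 19.5 kg/s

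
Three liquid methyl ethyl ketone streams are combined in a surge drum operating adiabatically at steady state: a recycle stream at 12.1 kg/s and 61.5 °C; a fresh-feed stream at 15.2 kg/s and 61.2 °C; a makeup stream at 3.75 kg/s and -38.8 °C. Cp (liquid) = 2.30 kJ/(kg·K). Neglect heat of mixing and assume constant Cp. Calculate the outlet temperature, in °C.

T_out = 49.2 °C

Energy balance with Q = 0: Σ ṁᵢCp,ᵢ(T_out − Tᵢ) = 0
T_out = Σ ṁᵢCp,ᵢTᵢ / Σ ṁᵢCp,ᵢ
      = 3516.4 / 71.415 = 49.24 °C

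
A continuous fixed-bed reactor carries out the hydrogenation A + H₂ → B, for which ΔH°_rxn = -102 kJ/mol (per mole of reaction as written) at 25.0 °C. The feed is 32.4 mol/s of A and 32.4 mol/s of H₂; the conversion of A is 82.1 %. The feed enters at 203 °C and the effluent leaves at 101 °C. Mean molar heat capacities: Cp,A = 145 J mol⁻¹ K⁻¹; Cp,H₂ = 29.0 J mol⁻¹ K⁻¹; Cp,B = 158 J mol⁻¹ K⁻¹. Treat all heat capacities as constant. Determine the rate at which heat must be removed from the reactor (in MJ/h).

Q_out = 12000 MJ/h

Extent of reaction ξ = 0.821 × 32.4 = 26.6 mol/s
Reaction term: ξ·ΔH°_rxn = 26.6 × -102 = -2713.2 kJ/s
Sensible, feed 203→25 °C: -1003.5 kJ/s
Outlet flows (mol/s): A 5.7996, H₂ 5.7996, B 26.6
Sensible, products 25→101 °C: 396.11 kJ/s
Q = ΔH = -3320.6 kJ/s = -3320.6 kW
Heat removed = 11954 MJ/h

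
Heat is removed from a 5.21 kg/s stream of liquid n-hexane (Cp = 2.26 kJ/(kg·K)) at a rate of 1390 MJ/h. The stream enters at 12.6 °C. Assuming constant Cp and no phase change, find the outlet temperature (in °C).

Q = 1390 MJ/h = 386.11 kJ/s
ΔT = Q/(ṁ·Cp) = 386.11/(5.21×2.26) = 32.792 K
T_out = 12.6 − 32.792 = -20.192 °C

T_out = -20.2 °C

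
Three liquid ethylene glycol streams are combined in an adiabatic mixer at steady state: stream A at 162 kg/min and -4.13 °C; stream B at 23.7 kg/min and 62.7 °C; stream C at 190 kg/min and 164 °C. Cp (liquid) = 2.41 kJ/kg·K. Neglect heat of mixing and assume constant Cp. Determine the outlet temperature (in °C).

Adiabatic, steady state ⇒ Σ ṁᵢCp,ᵢ(T_out − Tᵢ) = 0
Σ ṁᵢCp,ᵢTᵢ = 162×2.41×-4.13 + 23.7×2.41×62.7 + 190×2.41×164 = 77064
Σ ṁᵢCp,ᵢ = 162×2.41 + 23.7×2.41 + 190×2.41 = 905.44
T_out = 77064 / 905.44 = 85.113 °C

T_out = 85.1 °C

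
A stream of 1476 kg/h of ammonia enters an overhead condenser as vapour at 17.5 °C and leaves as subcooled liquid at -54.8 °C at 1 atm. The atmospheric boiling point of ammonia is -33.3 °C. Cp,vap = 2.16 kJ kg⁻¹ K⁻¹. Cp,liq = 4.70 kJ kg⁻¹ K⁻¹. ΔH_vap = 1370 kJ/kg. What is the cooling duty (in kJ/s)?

vapour 17.5→-33.3 °C: -109.73 kJ/kg
condensation at -33.3 °C: -1370 kJ/kg
liquid -33.3→-54.8 °C: -101.05 kJ/kg
Δh = -109.73 + -1370 + -101.05 = -1580.8 kJ/kg
Q = ṁ·Δh = 1476 kg/h × -1580.8 kJ/kg = -2.3332e+06 kJ/h
|Q| = 648.12 kW

Q_c = 648 kJ/s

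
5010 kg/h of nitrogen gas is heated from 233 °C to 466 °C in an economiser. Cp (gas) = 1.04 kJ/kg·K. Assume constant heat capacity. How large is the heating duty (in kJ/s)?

Q = 337 kJ/s

Q = ṁ·Cp·ΔT = 5010 × 1.04 × (466 − 233) = 1.214e+06 kJ/h
Converting: 1.214e+06 / 3600 s = 337.23 kW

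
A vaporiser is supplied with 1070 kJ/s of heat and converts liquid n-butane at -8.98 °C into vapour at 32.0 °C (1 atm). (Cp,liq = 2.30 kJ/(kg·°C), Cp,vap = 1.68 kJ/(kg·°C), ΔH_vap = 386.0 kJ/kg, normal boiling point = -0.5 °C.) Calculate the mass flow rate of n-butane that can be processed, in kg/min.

Δh = 2.30×(-0.5−-8.98) + 386.0 + 1.68×(32.0−-0.5) = 460.1 kJ/kg
Q = 1070 kJ/s = 1070 kJ/s = 64200 kJ/min
ṁ = Q/Δh = 64200 / 460.1 = 139.53 kg/min

ṁ = 140 kg/min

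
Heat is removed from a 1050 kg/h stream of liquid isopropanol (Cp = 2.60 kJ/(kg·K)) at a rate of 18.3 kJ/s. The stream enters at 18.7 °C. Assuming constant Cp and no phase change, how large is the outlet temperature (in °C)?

Q = 18.3 kJ/s = 65880 kJ/h
ΔT = Q/(ṁ·Cp) = 65880/(1050×2.60) = 24.132 K
T_out = 18.7 − 24.132 = -5.4319 °C

T_out = -5.43 °C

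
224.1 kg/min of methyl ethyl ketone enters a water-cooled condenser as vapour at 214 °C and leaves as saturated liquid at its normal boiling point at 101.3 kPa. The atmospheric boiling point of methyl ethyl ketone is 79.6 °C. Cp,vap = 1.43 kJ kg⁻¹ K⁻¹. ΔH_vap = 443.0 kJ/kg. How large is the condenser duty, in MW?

vapour 214→79.6 °C: -192.19 kJ/kg
condensation at 79.6 °C: -443 kJ/kg
Δh = -192.19 + -443 = -635.19 kJ/kg
Q = ṁ·Δh = 224.1 kg/min × -635.19 kJ/kg = -142350 kJ/min
|Q| = 2372.4 kW = 2.3724 MW

Q_c = 2.37 MW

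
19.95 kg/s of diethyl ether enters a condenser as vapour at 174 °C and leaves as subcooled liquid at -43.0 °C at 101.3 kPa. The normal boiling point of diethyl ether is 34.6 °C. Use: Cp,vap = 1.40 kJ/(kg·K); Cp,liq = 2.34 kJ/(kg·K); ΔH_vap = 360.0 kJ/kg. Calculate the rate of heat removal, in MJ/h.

vapour 174→34.6 °C: -195.16 kJ/kg
condensation at 34.6 °C: -360 kJ/kg
liquid 34.6→-43.0 °C: -181.58 kJ/kg
Δh = -195.16 + -360 + -181.58 = -736.74 kJ/kg
Q = ṁ·Δh = 19.95 kg/s × -736.74 kJ/kg = -14698 kJ/s
|Q| = 14698 kW = 52913 MJ/h

Q_c = 52900 MJ/h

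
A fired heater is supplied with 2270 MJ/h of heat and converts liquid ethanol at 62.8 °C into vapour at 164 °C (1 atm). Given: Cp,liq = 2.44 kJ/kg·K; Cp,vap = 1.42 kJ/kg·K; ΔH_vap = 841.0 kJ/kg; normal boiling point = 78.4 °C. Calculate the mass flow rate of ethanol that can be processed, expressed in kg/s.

ṁ = 0.630 kg/s

Δh = 2.44×(78.4−62.8) + 841.0 + 1.42×(164−78.4) = 1000.6 kJ/kg
Q = 2270 MJ/h = 630.56 kJ/s = 630.56 kJ/s
ṁ = Q/Δh = 630.56 / 1000.6 = 0.63017 kg/s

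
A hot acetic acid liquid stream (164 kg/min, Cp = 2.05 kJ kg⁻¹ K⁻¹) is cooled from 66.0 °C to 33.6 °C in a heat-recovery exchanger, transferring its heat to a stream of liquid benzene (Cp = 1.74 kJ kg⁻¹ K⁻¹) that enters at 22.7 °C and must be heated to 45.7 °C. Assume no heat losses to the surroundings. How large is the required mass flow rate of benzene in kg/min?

Heat released by hot stream: Q = 164 × 2.05 × (66.0 − 33.6) = 10893 kJ/min
Energy balance on cold side (adiabatic exchanger): Q = ṁ_c·Cp_c·(T_c,out − T_c,in)
ṁ_c = 10893 / [1.74 × (45.7 − 22.7)] = 272.19 kg/min

ṁ_c = 272 kg/min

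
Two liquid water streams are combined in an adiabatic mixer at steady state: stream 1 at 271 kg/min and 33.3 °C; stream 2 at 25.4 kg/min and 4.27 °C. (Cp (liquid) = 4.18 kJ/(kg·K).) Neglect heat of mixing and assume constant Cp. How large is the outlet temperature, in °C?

T_out = 30.8 °C

Adiabatic, steady state ⇒ Σ ṁᵢCp,ᵢ(T_out − Tᵢ) = 0
T_out = Σ ṁᵢCp,ᵢTᵢ / Σ ṁᵢCp,ᵢ
      = 38175 / 1239 = 30.812 °C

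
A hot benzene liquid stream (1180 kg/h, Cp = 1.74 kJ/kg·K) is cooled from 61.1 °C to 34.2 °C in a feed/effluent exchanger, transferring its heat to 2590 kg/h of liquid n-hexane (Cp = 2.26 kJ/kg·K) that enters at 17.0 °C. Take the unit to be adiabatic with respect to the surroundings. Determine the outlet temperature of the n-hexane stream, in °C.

Heat released by hot stream: Q = 1180 × 1.74 × (61.1 − 34.2) = 55231 kJ/h
Energy balance on cold side (adiabatic exchanger): Q = ṁ_c·Cp_c·(T_c,out − T_c,in)
T_c,out = 17.0 + 55231/(2590 × 2.26) = 26.436 °C

T_c,out = 26.4 °C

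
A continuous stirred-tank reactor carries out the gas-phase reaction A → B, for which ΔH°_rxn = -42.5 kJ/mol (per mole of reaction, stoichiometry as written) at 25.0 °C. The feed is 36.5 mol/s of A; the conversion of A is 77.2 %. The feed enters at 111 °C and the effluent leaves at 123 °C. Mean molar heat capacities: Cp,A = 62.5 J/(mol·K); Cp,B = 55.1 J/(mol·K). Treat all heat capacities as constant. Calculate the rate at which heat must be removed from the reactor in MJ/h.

Extent of reaction ξ = 0.772 × 36.5 = 28.178 mol/s
Reaction term: ξ·ΔH°_rxn = 28.178 × -42.5 = -1197.6 kJ/s
Sensible, feed 111→25 °C: -196.19 kJ/s
Outlet flows (mol/s): A 8.322, B 28.178
Sensible, products 25→123 °C: 203.13 kJ/s
Q = ΔH = -1190.6 kJ/s = -1190.6 kW
Heat removed = 4286.2 MJ/h

Q_out = 4290 MJ/h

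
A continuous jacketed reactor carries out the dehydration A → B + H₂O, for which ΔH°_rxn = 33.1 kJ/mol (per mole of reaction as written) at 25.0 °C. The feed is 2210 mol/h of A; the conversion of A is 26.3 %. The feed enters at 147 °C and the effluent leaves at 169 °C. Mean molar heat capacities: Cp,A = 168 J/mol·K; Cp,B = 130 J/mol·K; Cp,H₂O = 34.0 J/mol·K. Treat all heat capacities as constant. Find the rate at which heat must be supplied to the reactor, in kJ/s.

Q_in = 7.52 kJ/s

Extent of reaction ξ = 0.263 × 2210 = 581.23 mol/h
Reaction term: ξ·ΔH°_rxn = 581.23 × 33.1 = 19239 kJ/h
Sensible, feed 147→25 °C: -45296 kJ/h
Outlet flows (mol/h): A 1628.8, B 581.23, H₂O 581.23
Sensible, products 25→169 °C: 53130 kJ/h
Q = ΔH = 27072 kJ/h = 7.52 kW
Heat supplied = 7.52 kJ/s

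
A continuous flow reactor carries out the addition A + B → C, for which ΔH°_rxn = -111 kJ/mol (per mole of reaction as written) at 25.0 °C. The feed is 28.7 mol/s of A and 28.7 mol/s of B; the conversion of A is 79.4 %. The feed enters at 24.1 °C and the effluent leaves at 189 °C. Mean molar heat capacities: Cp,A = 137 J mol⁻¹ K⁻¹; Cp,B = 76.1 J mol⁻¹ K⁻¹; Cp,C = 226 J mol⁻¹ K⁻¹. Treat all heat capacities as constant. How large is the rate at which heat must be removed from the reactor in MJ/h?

Q_out = 5300 MJ/h

Extent of reaction ξ = 0.794 × 28.7 = 22.788 mol/s
Reaction term: ξ·ΔH°_rxn = 22.788 × -111 = -2529.4 kJ/s
Sensible, feed 24.1→25 °C: 5.5044 kJ/s
Outlet flows (mol/s): A 5.9122, B 5.9122, C 22.788
Sensible, products 25→189 °C: 1051.2 kJ/s
Q = ΔH = -1472.7 kJ/s = -1472.7 kW
Heat removed = 5301.8 MJ/h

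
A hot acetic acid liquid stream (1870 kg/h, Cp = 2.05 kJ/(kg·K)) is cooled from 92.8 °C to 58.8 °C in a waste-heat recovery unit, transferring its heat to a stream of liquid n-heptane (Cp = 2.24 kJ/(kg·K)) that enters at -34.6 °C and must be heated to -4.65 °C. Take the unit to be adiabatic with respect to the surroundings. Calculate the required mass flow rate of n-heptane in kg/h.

Heat released by hot stream: Q = 1870 × 2.05 × (92.8 − 58.8) = 130340 kJ/h
Energy balance on cold side (adiabatic exchanger): Q = ṁ_c·Cp_c·(T_c,out − T_c,in)
ṁ_c = 130340 / [2.24 × (-4.65 − -34.6)] = 1942.8 kg/h

ṁ_c = 1940 kg/h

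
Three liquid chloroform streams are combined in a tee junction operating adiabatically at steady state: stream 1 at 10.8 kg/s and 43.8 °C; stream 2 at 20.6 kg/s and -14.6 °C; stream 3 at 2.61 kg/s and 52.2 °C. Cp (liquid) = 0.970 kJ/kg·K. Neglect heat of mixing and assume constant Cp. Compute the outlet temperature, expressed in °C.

T_out = 9.07 °C

No heat crosses the boundary, so H_out = H_in.
T_out = Σ ṁᵢCp,ᵢTᵢ / Σ ṁᵢCp,ᵢ
      = 299.27 / 32.99 = 9.0715 °C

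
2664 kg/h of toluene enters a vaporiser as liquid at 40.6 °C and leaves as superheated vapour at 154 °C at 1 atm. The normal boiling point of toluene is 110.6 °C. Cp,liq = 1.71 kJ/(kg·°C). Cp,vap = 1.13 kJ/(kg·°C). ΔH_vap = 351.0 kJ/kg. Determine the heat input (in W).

liquid 40.6→110.6 °C: 119.7 kJ/kg
vaporisation at 110.6 °C: 351 kJ/kg
vapour 110.6→154 °C: 49.042 kJ/kg
Δh = 119.7 + 351 + 49.042 = 519.74 kJ/kg
Q = ṁ·Δh = 2664 kg/h × 519.74 kJ/kg = 1.3846e+06 kJ/h
|Q| = 384.61 kW = 384610 W

Q = 385000 W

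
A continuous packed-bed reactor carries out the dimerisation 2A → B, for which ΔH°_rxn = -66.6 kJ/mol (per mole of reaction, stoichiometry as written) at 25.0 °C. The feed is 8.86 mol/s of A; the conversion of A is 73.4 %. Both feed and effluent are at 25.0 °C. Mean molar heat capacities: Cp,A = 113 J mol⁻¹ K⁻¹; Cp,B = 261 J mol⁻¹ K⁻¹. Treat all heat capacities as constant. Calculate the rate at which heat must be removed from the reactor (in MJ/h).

Q_out = 780 MJ/h

Extent of reaction ξ = 0.734 × 8.86 / 2 = 3.2516 mol/s
Reaction term: ξ·ΔH°_rxn = 3.2516 × -66.6 = -216.56 kJ/s
Q = ΔH = -216.56 kJ/s = -216.56 kW
Heat removed = 779.61 MJ/h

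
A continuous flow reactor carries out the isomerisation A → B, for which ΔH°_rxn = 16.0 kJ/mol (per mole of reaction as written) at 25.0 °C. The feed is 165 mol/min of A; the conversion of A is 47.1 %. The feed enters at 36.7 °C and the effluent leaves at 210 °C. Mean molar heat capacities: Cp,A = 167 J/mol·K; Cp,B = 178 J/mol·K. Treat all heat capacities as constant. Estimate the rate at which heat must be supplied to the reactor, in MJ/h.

Extent of reaction ξ = 0.471 × 165 = 77.715 mol/min
Reaction term: ξ·ΔH°_rxn = 77.715 × 16.0 = 1243.4 kJ/min
Sensible, feed 36.7→25 °C: -322.39 kJ/min
Outlet flows (mol/min): A 87.285, B 77.715
Sensible, products 25→210 °C: 5255.8 kJ/min
Q = ΔH = 6176.9 kJ/min = 102.95 kW
Heat supplied = 370.61 MJ/h

Q_in = 371 MJ/h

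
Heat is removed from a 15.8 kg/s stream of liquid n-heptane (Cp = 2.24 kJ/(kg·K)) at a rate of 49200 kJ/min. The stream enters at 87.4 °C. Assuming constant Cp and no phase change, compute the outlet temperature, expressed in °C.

T_out = 64.2 °C

Q = 49200 kJ/min = 820 kJ/s
ΔT = Q/(ṁ·Cp) = 820/(15.8×2.24) = 23.169 K
T_out = 87.4 − 23.169 = 64.231 °C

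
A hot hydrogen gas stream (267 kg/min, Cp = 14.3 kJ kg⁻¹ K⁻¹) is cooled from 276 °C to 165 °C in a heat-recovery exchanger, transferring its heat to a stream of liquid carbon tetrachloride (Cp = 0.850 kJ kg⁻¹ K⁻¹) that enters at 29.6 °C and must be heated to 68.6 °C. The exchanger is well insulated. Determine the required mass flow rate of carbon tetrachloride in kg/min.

ṁ_c = 12800 kg/min

Heat released by hot stream: Q = 267 × 14.3 × (276 − 165) = 423810 kJ/min
Energy balance on cold side (adiabatic exchanger): Q = ṁ_c·Cp_c·(T_c,out − T_c,in)
ṁ_c = 423810 / [0.850 × (68.6 − 29.6)] = 12785 kg/min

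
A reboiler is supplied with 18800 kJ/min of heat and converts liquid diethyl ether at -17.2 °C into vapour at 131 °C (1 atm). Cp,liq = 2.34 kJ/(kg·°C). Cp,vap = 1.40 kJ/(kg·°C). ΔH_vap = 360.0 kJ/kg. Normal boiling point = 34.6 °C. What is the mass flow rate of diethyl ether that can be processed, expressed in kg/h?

Δh = 2.34×(34.6−-17.2) + 360.0 + 1.40×(131−34.6) = 616.17 kJ/kg
Q = 18800 kJ/min = 313.33 kJ/s = 1.128e+06 kJ/h
ṁ = Q/Δh = 1.128e+06 / 616.17 = 1830.7 kg/h

ṁ = 1830 kg/h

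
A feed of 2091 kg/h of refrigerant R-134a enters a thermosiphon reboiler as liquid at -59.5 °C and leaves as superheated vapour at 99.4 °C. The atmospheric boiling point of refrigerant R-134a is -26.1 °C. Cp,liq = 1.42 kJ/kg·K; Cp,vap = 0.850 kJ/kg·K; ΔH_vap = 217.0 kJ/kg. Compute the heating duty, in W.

liquid -59.5→-26.1 °C: 47.428 kJ/kg
vaporisation at -26.1 °C: 217 kJ/kg
vapour -26.1→99.4 °C: 106.67 kJ/kg
Δh = 47.428 + 217 + 106.67 = 371.1 kJ/kg
Q = ṁ·Δh = 2091 kg/h × 371.1 kJ/kg = 775980 kJ/h
|Q| = 215.55 kW = 215550 W

Q = 216000 W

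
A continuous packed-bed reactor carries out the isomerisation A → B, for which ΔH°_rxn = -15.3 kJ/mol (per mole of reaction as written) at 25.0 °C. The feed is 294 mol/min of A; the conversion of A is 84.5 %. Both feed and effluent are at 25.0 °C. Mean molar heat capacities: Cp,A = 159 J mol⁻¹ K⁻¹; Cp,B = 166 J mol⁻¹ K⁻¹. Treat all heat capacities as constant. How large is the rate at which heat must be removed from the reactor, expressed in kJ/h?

Extent of reaction ξ = 0.845 × 294 = 248.43 mol/min
Reaction term: ξ·ΔH°_rxn = 248.43 × -15.3 = -3801 kJ/min
Q = ΔH = -3801 kJ/min = -63.35 kW
Heat removed = 228060 kJ/h

Q_out = 228000 kJ/h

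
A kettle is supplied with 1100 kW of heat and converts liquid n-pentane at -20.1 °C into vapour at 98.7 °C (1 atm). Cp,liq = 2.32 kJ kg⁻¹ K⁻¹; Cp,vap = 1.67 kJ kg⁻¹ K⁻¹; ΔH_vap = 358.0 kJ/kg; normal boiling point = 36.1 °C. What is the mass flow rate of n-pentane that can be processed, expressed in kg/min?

Δh = 2.32×(36.1−-20.1) + 358.0 + 1.67×(98.7−36.1) = 592.93 kJ/kg
Q = 1100 kW = 1100 kJ/s = 66000 kJ/min
ṁ = Q/Δh = 66000 / 592.93 = 111.31 kg/min

ṁ = 111 kg/min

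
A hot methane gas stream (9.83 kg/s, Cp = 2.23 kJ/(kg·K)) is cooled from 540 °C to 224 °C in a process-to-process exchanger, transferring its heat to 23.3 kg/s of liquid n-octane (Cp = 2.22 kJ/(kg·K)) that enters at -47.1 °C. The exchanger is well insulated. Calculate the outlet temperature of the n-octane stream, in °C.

Heat released by hot stream: Q = 9.83 × 2.23 × (540 − 224) = 6927 kJ/s
Energy balance on cold side (adiabatic exchanger): Q = ṁ_c·Cp_c·(T_c,out − T_c,in)
T_c,out = -47.1 + 6927/(23.3 × 2.22) = 86.817 °C

T_c,out = 86.8 °C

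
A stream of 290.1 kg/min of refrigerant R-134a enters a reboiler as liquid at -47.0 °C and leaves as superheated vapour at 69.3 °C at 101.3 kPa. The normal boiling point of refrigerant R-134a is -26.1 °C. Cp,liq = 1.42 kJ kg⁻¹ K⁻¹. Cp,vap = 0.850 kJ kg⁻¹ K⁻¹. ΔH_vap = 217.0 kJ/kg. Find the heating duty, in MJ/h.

Q = 5710 MJ/h

liquid -47.0→-26.1 °C: 29.678 kJ/kg
vaporisation at -26.1 °C: 217 kJ/kg
vapour -26.1→69.3 °C: 81.09 kJ/kg
Δh = 29.678 + 217 + 81.09 = 327.77 kJ/kg
Q = ṁ·Δh = 290.1 kg/min × 327.77 kJ/kg = 95085 kJ/min
|Q| = 1584.8 kW = 5705.1 MJ/h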